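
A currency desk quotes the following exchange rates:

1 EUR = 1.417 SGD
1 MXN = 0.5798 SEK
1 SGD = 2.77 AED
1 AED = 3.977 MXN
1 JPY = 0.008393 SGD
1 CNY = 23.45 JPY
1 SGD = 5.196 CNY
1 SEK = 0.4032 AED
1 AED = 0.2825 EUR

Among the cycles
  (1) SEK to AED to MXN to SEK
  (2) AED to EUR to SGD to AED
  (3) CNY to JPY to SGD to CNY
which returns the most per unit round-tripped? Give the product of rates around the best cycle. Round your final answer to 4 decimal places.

1.1088

(1) 0.4032 × 3.977 × 0.5798 = 0.92972
(2) 0.2825 × 1.417 × 2.77 = 1.10884
(3) 23.45 × 0.008393 × 5.196 = 1.02266
Highest is cycle (2) at 1.1088 (>1, arbitrage).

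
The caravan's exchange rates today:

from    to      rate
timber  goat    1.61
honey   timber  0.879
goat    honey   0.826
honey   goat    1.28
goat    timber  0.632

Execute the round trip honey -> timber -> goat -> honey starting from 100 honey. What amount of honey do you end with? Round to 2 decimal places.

116.89

100 honey × 0.879 = 87.9 timber
87.9 timber × 1.61 = 141.519 goat
141.519 goat × 0.826 = 116.894694 honey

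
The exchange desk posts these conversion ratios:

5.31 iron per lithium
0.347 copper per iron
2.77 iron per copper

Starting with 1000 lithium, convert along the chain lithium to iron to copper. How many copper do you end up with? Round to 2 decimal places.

1000 lithium × 5.31 = 5310 iron
5310 iron × 0.347 = 1842.57 copper

1842.57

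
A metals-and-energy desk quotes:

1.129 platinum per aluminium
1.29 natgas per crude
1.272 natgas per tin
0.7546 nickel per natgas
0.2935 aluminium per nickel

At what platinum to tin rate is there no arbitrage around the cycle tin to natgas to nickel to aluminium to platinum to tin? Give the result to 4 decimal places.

3.1441

Known legs of the cycle: 1.272 × 0.7546 × 0.2935 × 1.129 = 0.3180577334088
For no arbitrage the full-cycle product must be 1, so the missing rate is 1 / 0.3180577334088 ≈ 3.144083.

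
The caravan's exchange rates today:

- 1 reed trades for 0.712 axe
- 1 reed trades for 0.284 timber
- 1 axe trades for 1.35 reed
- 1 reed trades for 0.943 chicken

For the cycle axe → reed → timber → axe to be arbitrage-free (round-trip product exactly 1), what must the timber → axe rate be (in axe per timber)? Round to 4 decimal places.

Known legs of the cycle: 1.35 × 0.284 = 0.3834
For no arbitrage the full-cycle product must be 1, so the missing rate is 1 / 0.3834 ≈ 2.608242.

2.6082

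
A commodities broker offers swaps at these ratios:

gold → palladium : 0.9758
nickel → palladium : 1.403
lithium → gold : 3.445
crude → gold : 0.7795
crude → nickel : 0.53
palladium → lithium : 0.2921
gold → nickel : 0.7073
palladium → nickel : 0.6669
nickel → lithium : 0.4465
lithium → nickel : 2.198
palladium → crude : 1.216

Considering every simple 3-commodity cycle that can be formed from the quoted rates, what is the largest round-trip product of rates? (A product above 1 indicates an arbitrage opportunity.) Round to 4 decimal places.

gold→nickel→lithium→gold: 0.7073 × 0.4465 × 3.445 = 1.08796
gold→palladium→lithium→gold: 0.9758 × 0.2921 × 3.445 = 0.98193
gold→palladium→crude→gold: 0.9758 × 1.216 × 0.7795 = 0.92493
crude→nickel→palladium→crude: 0.53 × 1.403 × 1.216 = 0.90421
lithium→nickel→palladium→lithium: 2.198 × 1.403 × 0.2921 = 0.90078
Maximum is gold→nickel→lithium→gold at 1.0880; arbitrage exists.

1.0880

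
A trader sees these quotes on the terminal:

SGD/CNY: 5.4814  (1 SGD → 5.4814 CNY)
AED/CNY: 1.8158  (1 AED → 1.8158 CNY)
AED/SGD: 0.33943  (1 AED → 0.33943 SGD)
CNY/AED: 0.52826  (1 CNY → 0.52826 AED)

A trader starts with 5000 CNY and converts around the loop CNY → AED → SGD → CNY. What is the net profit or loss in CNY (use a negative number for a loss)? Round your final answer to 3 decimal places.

-85.725

5000 CNY × 0.52826 = 2641.3 AED
2641.3 AED × 0.33943 = 896.536459 SGD
896.536459 SGD × 5.4814 = 4914.2749463626 CNY
Net change: 4914.2749463626 − 5000 = -85.7250536374 CNY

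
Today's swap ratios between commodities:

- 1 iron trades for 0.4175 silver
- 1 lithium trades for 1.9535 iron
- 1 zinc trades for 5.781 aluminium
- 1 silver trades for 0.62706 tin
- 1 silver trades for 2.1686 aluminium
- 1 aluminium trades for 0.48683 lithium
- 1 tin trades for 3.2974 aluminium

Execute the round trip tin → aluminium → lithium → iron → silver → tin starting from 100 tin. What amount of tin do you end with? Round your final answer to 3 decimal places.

100 tin × 3.2974 = 329.74 aluminium
329.74 aluminium × 0.48683 = 160.5273242 lithium
160.5273242 lithium × 1.9535 = 313.5901278247 iron
313.5901278247 iron × 0.4175 = 130.92387836681225 silver
130.92387836681225 silver × 0.62706 = 82.097127168693289485 tin

82.097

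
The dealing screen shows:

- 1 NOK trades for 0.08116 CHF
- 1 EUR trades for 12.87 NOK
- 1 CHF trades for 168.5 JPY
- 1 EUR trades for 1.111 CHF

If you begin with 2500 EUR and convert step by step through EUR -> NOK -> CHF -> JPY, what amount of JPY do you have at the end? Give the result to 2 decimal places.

2500 EUR × 12.87 = 32175 NOK
32175 NOK × 0.08116 = 2611.323 CHF
2611.323 CHF × 168.5 = 440007.9255 JPY

440007.93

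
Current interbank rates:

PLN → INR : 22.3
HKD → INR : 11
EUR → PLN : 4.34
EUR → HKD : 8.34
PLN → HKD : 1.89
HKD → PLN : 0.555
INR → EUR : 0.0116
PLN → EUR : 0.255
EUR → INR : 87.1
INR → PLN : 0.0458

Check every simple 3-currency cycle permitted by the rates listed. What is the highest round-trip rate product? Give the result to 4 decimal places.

PLN→EUR→HKD→PLN: 0.255 × 8.34 × 0.555 = 1.18032
INR→EUR→PLN→INR: 0.0116 × 4.34 × 22.3 = 1.12267
INR→EUR→HKD→INR: 0.0116 × 8.34 × 11 = 1.06418
INR→PLN→EUR→INR: 0.0458 × 0.255 × 87.1 = 1.01724
INR→PLN→HKD→INR: 0.0458 × 1.89 × 11 = 0.95218
Maximum is PLN→EUR→HKD→PLN at 1.1803; arbitrage exists.

1.1803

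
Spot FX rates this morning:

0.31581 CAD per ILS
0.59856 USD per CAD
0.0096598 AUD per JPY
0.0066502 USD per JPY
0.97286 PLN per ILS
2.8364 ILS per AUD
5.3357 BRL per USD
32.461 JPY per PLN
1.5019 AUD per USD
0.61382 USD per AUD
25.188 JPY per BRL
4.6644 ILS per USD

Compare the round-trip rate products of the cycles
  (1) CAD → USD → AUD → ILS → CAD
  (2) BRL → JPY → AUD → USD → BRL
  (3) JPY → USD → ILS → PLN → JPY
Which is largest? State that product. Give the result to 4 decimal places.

0.9796

(1) 0.59856 × 1.5019 × 2.8364 × 0.31581 = 0.80527
(2) 25.188 × 0.0096598 × 0.61382 × 5.3357 = 0.79688
(3) 0.0066502 × 4.6644 × 0.97286 × 32.461 = 0.97959
Highest is cycle (3) at 0.9796 (≤1, no arbitrage).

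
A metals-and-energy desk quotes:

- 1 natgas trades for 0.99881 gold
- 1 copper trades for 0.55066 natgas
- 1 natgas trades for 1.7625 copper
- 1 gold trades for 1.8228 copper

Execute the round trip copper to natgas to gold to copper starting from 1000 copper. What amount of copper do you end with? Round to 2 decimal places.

1000 copper × 0.55066 = 550.66 natgas
550.66 natgas × 0.99881 = 550.0047146 gold
550.0047146 gold × 1.8228 = 1002.54859377288 copper

1002.55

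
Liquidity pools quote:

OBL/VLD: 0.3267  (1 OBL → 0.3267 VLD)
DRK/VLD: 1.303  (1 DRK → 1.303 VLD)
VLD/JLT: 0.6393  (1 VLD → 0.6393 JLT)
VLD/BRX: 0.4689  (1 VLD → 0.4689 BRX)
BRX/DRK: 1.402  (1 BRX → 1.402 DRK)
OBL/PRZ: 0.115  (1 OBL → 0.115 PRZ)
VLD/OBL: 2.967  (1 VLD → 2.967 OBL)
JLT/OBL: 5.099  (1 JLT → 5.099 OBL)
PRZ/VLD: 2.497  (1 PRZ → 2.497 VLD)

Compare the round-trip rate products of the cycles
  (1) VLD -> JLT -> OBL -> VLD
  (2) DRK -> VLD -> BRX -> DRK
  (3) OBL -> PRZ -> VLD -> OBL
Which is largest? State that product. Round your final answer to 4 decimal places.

1.0650

(1) 0.6393 × 5.099 × 0.3267 = 1.06497
(2) 1.303 × 0.4689 × 1.402 = 0.85659
(3) 0.115 × 2.497 × 2.967 = 0.85199
Highest is cycle (1) at 1.0650 (>1, arbitrage).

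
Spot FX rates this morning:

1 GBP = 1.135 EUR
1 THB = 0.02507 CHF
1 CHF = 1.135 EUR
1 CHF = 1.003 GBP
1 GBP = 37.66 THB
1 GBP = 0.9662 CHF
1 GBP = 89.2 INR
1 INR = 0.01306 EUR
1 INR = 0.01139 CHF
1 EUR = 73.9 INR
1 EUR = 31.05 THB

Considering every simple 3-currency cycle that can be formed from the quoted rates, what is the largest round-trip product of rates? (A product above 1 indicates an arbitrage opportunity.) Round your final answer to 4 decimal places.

1.0190

GBP→INR→CHF→GBP: 89.2 × 0.01139 × 1.003 = 1.01904
EUR→INR→CHF→EUR: 73.9 × 0.01139 × 1.135 = 0.95535
GBP→THB→CHF→GBP: 37.66 × 0.02507 × 1.003 = 0.94697
EUR→THB→CHF→EUR: 31.05 × 0.02507 × 1.135 = 0.88351
Maximum is GBP→INR→CHF→GBP at 1.0190; arbitrage exists.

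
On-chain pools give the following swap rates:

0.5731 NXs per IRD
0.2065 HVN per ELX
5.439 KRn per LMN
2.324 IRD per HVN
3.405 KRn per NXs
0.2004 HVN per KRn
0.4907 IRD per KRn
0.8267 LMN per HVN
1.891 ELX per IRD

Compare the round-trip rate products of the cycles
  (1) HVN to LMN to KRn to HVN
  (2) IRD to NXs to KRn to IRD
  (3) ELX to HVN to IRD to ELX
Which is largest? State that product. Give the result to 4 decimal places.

(1) 0.8267 × 5.439 × 0.2004 = 0.90108
(2) 0.5731 × 3.405 × 0.4907 = 0.95755
(3) 0.2065 × 2.324 × 1.891 = 0.90750
Highest is cycle (2) at 0.9576 (≤1, no arbitrage).

0.9576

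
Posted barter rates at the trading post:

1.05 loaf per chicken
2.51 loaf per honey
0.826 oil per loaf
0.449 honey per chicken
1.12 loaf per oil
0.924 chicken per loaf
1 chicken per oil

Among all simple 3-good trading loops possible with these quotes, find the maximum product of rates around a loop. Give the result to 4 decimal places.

chicken→honey→loaf→chicken: 0.449 × 2.51 × 0.924 = 1.04134
chicken→loaf→oil→chicken: 1.05 × 0.826 × 1 = 0.86730
Maximum is chicken→honey→loaf→chicken at 1.0413; arbitrage exists.

1.0413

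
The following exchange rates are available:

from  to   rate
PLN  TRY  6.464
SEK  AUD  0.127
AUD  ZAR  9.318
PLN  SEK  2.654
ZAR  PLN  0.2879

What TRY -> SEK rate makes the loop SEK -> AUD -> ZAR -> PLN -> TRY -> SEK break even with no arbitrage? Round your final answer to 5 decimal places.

0.45408

Known legs of the cycle: 0.127 × 9.318 × 0.2879 × 6.464 = 2.2022643052416
For no arbitrage the full-cycle product must be 1, so the missing rate is 1 / 2.2022643052416 ≈ 0.4540781.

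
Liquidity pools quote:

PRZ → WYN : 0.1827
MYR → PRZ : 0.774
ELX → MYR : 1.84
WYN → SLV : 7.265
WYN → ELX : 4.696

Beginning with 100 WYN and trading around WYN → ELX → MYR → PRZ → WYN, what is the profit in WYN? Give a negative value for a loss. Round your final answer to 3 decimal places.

22.187

100 WYN × 4.696 = 469.6 ELX
469.6 ELX × 1.84 = 864.064 MYR
864.064 MYR × 0.774 = 668.785536 PRZ
668.785536 PRZ × 0.1827 = 122.1871174272 WYN
Net change: 122.1871174272 − 100 = 22.1871174272 WYN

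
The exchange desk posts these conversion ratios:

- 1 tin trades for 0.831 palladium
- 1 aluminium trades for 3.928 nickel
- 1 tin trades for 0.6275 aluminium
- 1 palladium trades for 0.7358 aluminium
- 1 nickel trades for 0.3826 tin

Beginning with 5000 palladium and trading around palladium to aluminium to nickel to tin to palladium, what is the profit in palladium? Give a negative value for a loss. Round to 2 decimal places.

-405.40

5000 palladium × 0.7358 = 3679 aluminium
3679 aluminium × 3.928 = 14451.112 nickel
14451.112 nickel × 0.3826 = 5528.9954512 tin
5528.9954512 tin × 0.831 = 4594.5952199472 palladium
Net change: 4594.5952199472 − 5000 = -405.4047800528 palladium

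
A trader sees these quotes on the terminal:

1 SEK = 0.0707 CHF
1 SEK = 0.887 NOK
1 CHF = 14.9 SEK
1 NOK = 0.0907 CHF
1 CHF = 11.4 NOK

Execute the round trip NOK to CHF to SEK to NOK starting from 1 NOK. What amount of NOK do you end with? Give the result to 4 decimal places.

1 NOK × 0.0907 = 0.0907 CHF
0.0907 CHF × 14.9 = 1.35143 SEK
1.35143 SEK × 0.887 = 1.19871841 NOK

1.1987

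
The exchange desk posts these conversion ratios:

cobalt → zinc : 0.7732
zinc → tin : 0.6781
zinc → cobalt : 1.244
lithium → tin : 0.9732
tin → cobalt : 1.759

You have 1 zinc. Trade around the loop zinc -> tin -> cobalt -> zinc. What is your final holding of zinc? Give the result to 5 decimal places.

1 zinc × 0.6781 = 0.6781 tin
0.6781 tin × 1.759 = 1.1927779 cobalt
1.1927779 cobalt × 0.7732 = 0.92225587228 zinc

0.92226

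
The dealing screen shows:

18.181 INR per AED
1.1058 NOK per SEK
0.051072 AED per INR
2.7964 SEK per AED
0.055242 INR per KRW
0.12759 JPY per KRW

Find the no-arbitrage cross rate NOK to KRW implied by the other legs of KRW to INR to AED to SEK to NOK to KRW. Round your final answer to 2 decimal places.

Known legs of the cycle: 0.055242 × 0.051072 × 2.7964 × 1.1058 = 0.00872425071929714688
For no arbitrage the full-cycle product must be 1, so the missing rate is 1 / 0.00872425071929714688 ≈ 114.6230.

114.62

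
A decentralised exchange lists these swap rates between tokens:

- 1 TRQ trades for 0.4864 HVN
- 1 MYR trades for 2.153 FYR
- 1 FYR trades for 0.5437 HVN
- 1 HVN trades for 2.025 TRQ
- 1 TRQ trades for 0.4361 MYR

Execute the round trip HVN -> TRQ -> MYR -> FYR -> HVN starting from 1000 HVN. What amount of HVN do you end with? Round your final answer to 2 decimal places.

1033.75

1000 HVN × 2.025 = 2025 TRQ
2025 TRQ × 0.4361 = 883.1025 MYR
883.1025 MYR × 2.153 = 1901.3196825 FYR
1901.3196825 FYR × 0.5437 = 1033.74751137525 HVN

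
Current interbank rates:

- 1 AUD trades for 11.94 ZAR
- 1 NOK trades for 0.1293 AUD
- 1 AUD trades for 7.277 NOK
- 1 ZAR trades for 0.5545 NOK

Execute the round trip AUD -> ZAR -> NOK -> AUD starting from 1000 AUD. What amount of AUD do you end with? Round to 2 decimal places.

856.06

1000 AUD × 11.94 = 11940 ZAR
11940 ZAR × 0.5545 = 6620.73 NOK
6620.73 NOK × 0.1293 = 856.060389 AUD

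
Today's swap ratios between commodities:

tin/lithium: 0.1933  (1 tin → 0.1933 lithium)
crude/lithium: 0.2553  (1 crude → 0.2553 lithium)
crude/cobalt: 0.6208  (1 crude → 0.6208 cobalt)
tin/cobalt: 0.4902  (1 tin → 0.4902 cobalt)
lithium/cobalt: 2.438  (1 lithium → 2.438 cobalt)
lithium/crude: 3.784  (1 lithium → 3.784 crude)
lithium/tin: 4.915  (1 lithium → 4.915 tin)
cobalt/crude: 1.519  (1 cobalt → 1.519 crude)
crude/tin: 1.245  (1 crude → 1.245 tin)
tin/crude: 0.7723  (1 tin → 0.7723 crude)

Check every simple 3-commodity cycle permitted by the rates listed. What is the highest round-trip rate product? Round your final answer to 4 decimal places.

tin→crude→lithium→tin: 0.7723 × 0.2553 × 4.915 = 0.96908
lithium→cobalt→crude→lithium: 2.438 × 1.519 × 0.2553 = 0.94546
tin→cobalt→crude→tin: 0.4902 × 1.519 × 1.245 = 0.92704
tin→lithium→crude→tin: 0.1933 × 3.784 × 1.245 = 0.91065
Maximum is tin→crude→lithium→tin at 0.9691; no arbitrage — every cycle loses value.

0.9691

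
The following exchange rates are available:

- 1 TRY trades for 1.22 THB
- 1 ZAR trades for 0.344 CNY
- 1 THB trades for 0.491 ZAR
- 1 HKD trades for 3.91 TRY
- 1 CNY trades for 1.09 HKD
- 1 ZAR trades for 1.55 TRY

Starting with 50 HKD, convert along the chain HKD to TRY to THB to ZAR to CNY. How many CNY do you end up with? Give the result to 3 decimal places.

40.285

50 HKD × 3.91 = 195.5 TRY
195.5 TRY × 1.22 = 238.51 THB
238.51 THB × 0.491 = 117.10841 ZAR
117.10841 ZAR × 0.344 = 40.28529304 CNY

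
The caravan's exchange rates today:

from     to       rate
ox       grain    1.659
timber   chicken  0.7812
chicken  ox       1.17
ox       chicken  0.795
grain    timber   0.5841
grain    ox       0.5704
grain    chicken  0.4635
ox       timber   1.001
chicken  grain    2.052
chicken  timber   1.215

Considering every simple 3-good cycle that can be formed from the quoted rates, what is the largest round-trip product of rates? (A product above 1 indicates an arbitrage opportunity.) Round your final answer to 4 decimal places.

0.9363

chicken→grain→timber→chicken: 2.052 × 0.5841 × 0.7812 = 0.93633
ox→chicken→grain→ox: 0.795 × 2.052 × 0.5704 = 0.93052
ox→timber→chicken→ox: 1.001 × 0.7812 × 1.17 = 0.91492
ox→grain→chicken→ox: 1.659 × 0.4635 × 1.17 = 0.89967
Maximum is chicken→grain→timber→chicken at 0.9363; no arbitrage — every cycle loses value.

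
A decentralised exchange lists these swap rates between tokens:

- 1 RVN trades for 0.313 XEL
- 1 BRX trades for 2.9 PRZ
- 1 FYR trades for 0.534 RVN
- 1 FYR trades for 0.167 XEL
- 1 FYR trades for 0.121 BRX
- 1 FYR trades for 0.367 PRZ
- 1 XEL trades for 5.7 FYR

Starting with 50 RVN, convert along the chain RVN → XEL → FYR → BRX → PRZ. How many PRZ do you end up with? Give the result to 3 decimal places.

31.302

50 RVN × 0.313 = 15.65 XEL
15.65 XEL × 5.7 = 89.205 FYR
89.205 FYR × 0.121 = 10.793805 BRX
10.793805 BRX × 2.9 = 31.3020345 PRZ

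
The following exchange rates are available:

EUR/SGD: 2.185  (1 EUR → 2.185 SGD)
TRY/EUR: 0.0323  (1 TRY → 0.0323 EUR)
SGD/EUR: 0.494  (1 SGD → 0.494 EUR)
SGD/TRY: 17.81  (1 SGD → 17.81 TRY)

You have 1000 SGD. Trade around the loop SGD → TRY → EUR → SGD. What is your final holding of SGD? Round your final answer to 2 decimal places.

1000 SGD × 17.81 = 17810 TRY
17810 TRY × 0.0323 = 575.263 EUR
575.263 EUR × 2.185 = 1256.949655 SGD

1256.95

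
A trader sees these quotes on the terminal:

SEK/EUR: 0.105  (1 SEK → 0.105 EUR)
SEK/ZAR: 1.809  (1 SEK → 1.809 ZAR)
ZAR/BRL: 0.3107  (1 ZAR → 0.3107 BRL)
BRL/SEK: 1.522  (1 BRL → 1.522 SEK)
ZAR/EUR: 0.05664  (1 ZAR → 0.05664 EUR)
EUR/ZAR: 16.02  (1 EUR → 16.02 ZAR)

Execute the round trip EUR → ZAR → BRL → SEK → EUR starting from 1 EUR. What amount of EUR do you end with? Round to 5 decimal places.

1 EUR × 16.02 = 16.02 ZAR
16.02 ZAR × 0.3107 = 4.977414 BRL
4.977414 BRL × 1.522 = 7.575624108 SEK
7.575624108 SEK × 0.105 = 0.79544053134 EUR

0.79544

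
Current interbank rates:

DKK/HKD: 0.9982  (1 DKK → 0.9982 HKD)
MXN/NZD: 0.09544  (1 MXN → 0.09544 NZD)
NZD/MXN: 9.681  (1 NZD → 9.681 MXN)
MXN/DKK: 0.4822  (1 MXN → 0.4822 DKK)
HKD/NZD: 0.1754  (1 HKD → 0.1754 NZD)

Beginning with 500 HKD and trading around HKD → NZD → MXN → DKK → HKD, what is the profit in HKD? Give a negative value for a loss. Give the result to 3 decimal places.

500 HKD × 0.1754 = 87.7 NZD
87.7 NZD × 9.681 = 849.0237 MXN
849.0237 MXN × 0.4822 = 409.39922814 DKK
409.39922814 DKK × 0.9982 = 408.662309529348 HKD
Net change: 408.662309529348 − 500 = -91.337690470652 HKD

-91.338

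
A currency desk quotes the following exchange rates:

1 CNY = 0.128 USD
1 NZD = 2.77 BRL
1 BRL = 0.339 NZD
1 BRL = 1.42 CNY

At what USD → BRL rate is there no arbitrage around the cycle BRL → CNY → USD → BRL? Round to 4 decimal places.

Known legs of the cycle: 1.42 × 0.128 = 0.18176
For no arbitrage the full-cycle product must be 1, so the missing rate is 1 / 0.18176 ≈ 5.501761.

5.5018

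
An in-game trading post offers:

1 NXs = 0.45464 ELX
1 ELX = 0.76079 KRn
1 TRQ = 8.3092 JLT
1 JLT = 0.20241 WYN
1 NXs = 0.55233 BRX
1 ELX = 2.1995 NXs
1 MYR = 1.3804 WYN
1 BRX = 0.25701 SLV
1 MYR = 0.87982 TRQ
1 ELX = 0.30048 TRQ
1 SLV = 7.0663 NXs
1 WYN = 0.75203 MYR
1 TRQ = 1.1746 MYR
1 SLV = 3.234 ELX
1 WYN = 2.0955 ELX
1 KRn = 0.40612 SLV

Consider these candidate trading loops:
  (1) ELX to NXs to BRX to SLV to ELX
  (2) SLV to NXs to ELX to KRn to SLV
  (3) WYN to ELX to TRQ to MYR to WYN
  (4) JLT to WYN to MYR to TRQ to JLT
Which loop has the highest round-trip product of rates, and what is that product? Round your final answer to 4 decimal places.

1.1128

(1) 2.1995 × 0.55233 × 0.25701 × 3.234 = 1.00975
(2) 7.0663 × 0.45464 × 0.76079 × 0.40612 = 0.99261
(3) 2.0955 × 0.30048 × 1.1746 × 1.3804 = 1.02094
(4) 0.20241 × 0.75203 × 0.87982 × 8.3092 = 1.11281
Highest is cycle (4) at 1.1128 (>1, arbitrage).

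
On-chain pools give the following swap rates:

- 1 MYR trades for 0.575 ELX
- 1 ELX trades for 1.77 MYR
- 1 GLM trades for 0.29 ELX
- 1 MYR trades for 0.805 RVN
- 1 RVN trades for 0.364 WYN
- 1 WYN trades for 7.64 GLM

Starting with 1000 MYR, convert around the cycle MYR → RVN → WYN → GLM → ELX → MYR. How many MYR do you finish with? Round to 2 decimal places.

1000 MYR × 0.805 = 805 RVN
805 RVN × 0.364 = 293.02 WYN
293.02 WYN × 7.64 = 2238.6728 GLM
2238.6728 GLM × 0.29 = 649.215112 ELX
649.215112 ELX × 1.77 = 1149.11074824 MYR

1149.11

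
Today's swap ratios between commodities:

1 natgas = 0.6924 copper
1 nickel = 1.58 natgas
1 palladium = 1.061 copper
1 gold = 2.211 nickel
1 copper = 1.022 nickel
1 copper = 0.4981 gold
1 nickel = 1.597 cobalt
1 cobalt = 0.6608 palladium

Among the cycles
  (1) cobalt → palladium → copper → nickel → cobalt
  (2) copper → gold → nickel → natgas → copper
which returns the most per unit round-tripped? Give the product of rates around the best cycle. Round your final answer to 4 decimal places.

1.2048

(1) 0.6608 × 1.061 × 1.022 × 1.597 = 1.14430
(2) 0.4981 × 2.211 × 1.58 × 0.6924 = 1.20481
Highest is cycle (2) at 1.2048 (>1, arbitrage).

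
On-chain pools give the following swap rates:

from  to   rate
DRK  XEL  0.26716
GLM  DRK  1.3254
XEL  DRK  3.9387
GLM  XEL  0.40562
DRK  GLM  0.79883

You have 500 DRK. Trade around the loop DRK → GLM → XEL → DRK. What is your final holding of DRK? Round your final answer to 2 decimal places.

500 DRK × 0.79883 = 399.415 GLM
399.415 GLM × 0.40562 = 162.0107123 XEL
162.0107123 XEL × 3.9387 = 638.11159253601 DRK

638.11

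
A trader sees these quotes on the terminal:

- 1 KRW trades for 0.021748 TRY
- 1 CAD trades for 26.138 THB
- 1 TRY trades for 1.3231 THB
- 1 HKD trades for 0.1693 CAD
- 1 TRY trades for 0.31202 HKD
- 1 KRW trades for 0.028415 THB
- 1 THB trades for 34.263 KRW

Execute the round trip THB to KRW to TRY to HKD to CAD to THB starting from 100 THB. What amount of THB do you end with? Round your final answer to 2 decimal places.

100 THB × 34.263 = 3426.3 KRW
3426.3 KRW × 0.021748 = 74.5151724 TRY
74.5151724 TRY × 0.31202 = 23.250224092248 HKD
23.250224092248 HKD × 0.1693 = 3.9362629388175864 CAD
3.9362629388175864 CAD × 26.138 = 102.8860406948140733232 THB

102.89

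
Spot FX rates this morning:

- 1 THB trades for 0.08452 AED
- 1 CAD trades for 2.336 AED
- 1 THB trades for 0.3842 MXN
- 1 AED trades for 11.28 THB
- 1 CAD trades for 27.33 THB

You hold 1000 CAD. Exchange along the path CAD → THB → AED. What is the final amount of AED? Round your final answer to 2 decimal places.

1000 CAD × 27.33 = 27330 THB
27330 THB × 0.08452 = 2309.9316 AED

2309.93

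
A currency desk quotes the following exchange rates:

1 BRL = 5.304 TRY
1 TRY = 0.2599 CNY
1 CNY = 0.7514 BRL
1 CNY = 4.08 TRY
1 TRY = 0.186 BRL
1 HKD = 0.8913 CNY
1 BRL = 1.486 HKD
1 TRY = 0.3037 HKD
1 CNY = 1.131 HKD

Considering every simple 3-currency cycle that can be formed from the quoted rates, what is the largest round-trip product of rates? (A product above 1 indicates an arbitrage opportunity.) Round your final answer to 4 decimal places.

1.1044

CNY→TRY→HKD→CNY: 4.08 × 0.3037 × 0.8913 = 1.10441
CNY→BRL→TRY→CNY: 0.7514 × 5.304 × 0.2599 = 1.03581
CNY→BRL→HKD→CNY: 0.7514 × 1.486 × 0.8913 = 0.99521
Maximum is CNY→TRY→HKD→CNY at 1.1044; arbitrage exists.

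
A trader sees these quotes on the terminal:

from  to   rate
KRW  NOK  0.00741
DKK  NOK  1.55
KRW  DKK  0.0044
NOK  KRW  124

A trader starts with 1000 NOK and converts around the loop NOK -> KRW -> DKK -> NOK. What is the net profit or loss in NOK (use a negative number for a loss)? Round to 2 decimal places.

1000 NOK × 124 = 124000 KRW
124000 KRW × 0.0044 = 545.6 DKK
545.6 DKK × 1.55 = 845.68 NOK
Net change: 845.68 − 1000 = -154.32 NOK

-154.32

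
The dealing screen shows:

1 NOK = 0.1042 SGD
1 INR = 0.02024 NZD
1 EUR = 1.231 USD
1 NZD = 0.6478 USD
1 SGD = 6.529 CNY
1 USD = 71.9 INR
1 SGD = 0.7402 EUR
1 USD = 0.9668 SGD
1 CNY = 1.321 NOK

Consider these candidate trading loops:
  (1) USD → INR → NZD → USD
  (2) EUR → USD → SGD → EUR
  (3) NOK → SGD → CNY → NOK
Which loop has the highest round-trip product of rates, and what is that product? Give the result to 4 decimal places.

0.9427

(1) 71.9 × 0.02024 × 0.6478 = 0.94271
(2) 1.231 × 0.9668 × 0.7402 = 0.88093
(3) 0.1042 × 6.529 × 1.321 = 0.89871
Highest is cycle (1) at 0.9427 (≤1, no arbitrage).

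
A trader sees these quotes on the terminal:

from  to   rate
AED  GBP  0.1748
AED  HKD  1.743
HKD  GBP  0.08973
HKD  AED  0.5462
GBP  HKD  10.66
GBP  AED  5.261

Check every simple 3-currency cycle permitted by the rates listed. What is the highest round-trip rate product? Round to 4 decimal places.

1.0178

HKD→AED→GBP→HKD: 0.5462 × 0.1748 × 10.66 = 1.01777
HKD→GBP→AED→HKD: 0.08973 × 5.261 × 1.743 = 0.82282
Maximum is HKD→AED→GBP→HKD at 1.0178; arbitrage exists.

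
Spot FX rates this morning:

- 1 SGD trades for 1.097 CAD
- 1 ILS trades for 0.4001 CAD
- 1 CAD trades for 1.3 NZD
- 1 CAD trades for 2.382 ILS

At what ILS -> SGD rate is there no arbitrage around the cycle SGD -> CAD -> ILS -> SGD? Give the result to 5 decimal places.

0.38269

Known legs of the cycle: 1.097 × 2.382 = 2.613054
For no arbitrage the full-cycle product must be 1, so the missing rate is 1 / 2.613054 ≈ 0.3826940.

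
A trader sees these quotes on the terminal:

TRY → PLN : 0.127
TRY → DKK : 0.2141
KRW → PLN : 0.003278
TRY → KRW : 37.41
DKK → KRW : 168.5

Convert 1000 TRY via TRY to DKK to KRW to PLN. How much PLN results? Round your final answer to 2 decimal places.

1000 TRY × 0.2141 = 214.1 DKK
214.1 DKK × 168.5 = 36075.85 KRW
36075.85 KRW × 0.003278 = 118.2566363 PLN

118.26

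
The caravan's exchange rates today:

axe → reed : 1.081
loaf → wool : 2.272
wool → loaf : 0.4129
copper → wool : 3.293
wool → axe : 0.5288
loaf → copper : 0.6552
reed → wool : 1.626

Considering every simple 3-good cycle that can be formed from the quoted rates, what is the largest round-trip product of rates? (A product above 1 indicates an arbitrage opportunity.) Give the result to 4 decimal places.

0.9295

reed→wool→axe→reed: 1.626 × 0.5288 × 1.081 = 0.92947
loaf→copper→wool→loaf: 0.6552 × 3.293 × 0.4129 = 0.89086
Maximum is reed→wool→axe→reed at 0.9295; no arbitrage — every cycle loses value.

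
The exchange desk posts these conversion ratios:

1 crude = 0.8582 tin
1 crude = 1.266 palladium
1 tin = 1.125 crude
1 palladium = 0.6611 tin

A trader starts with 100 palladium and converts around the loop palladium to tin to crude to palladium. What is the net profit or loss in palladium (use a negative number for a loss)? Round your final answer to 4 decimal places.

100 palladium × 0.6611 = 66.11 tin
66.11 tin × 1.125 = 74.37375 crude
74.37375 crude × 1.266 = 94.1571675 palladium
Net change: 94.1571675 − 100 = -5.8428325 palladium

-5.8428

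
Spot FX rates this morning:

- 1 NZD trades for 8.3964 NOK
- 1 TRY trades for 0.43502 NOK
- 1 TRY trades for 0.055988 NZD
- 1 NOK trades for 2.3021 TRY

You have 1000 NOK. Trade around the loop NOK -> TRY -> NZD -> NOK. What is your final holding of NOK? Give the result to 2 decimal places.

1082.21

1000 NOK × 2.3021 = 2302.1 TRY
2302.1 TRY × 0.055988 = 128.8899748 NZD
128.8899748 NZD × 8.3964 = 1082.21178441072 NOK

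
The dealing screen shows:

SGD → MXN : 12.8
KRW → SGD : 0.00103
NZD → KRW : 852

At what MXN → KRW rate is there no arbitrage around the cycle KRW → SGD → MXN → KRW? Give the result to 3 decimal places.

75.850

Known legs of the cycle: 0.00103 × 12.8 = 0.013184
For no arbitrage the full-cycle product must be 1, so the missing rate is 1 / 0.013184 ≈ 75.84951.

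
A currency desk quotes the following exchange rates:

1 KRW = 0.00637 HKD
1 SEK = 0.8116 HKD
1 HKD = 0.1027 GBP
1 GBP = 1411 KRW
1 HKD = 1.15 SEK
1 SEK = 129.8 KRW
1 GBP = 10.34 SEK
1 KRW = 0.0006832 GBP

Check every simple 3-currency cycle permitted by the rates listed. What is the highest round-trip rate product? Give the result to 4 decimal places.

0.9508

SEK→KRW→HKD→SEK: 129.8 × 0.00637 × 1.15 = 0.95085
KRW→HKD→GBP→KRW: 0.00637 × 0.1027 × 1411 = 0.92307
SEK→KRW→GBP→SEK: 129.8 × 0.0006832 × 10.34 = 0.91694
SEK→HKD→GBP→SEK: 0.8116 × 0.1027 × 10.34 = 0.86185
Maximum is SEK→KRW→HKD→SEK at 0.9508; no arbitrage — every cycle loses value.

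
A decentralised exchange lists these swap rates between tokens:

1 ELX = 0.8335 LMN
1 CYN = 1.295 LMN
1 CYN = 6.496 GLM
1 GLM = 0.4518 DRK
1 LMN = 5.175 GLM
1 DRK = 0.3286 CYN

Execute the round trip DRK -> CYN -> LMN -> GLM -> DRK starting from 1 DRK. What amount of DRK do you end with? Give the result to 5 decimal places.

1 DRK × 0.3286 = 0.3286 CYN
0.3286 CYN × 1.295 = 0.425537 LMN
0.425537 LMN × 5.175 = 2.202153975 GLM
2.202153975 GLM × 0.4518 = 0.994933165905 DRK

0.99493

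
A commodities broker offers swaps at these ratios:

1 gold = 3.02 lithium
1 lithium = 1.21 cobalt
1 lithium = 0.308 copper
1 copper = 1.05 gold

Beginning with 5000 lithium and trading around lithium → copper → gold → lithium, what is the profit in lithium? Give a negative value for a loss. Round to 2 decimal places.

5000 lithium × 0.308 = 1540 copper
1540 copper × 1.05 = 1617 gold
1617 gold × 3.02 = 4883.34 lithium
Net change: 4883.34 − 5000 = -116.66 lithium

-116.66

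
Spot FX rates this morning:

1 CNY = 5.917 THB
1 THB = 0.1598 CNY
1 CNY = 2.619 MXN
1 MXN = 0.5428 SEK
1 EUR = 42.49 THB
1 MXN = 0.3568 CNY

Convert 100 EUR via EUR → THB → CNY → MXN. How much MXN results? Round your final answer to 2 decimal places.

100 EUR × 42.49 = 4249 THB
4249 THB × 0.1598 = 678.9902 CNY
678.9902 CNY × 2.619 = 1778.2753338 MXN

1778.28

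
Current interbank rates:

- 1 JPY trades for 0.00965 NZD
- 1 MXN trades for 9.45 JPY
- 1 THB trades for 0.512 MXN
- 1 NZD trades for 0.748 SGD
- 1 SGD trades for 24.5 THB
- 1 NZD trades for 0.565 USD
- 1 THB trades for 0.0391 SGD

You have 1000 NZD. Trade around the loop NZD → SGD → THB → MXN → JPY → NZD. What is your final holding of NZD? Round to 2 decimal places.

1000 NZD × 0.748 = 748 SGD
748 SGD × 24.5 = 18326 THB
18326 THB × 0.512 = 9382.912 MXN
9382.912 MXN × 9.45 = 88668.5184 JPY
88668.5184 JPY × 0.00965 = 855.65120256 NZD

855.65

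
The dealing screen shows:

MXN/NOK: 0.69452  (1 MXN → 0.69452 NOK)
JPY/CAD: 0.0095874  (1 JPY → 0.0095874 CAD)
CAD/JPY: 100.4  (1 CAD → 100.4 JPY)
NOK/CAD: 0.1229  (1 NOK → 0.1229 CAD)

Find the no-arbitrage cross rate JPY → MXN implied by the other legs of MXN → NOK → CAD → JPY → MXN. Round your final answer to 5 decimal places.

Known legs of the cycle: 0.69452 × 0.1229 × 100.4 = 8.5697934032
For no arbitrage the full-cycle product must be 1, so the missing rate is 1 / 8.5697934032 ≈ 0.1166889.

0.11669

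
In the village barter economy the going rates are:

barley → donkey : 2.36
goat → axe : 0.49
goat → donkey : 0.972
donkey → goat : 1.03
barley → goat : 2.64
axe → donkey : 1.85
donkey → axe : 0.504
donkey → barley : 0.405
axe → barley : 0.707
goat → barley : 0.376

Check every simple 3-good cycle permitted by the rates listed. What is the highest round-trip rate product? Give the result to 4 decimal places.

1.0393

barley→goat→donkey→barley: 2.64 × 0.972 × 0.405 = 1.03926
axe→donkey→goat→axe: 1.85 × 1.03 × 0.49 = 0.93370
barley→goat→axe→barley: 2.64 × 0.49 × 0.707 = 0.91458
barley→donkey→goat→barley: 2.36 × 1.03 × 0.376 = 0.91398
barley→donkey→axe→barley: 2.36 × 0.504 × 0.707 = 0.84093
Maximum is barley→goat→donkey→barley at 1.0393; arbitrage exists.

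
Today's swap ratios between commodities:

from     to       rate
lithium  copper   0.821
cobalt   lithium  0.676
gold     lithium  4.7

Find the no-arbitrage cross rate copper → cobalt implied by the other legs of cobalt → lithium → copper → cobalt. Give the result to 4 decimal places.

Known legs of the cycle: 0.676 × 0.821 = 0.554996
For no arbitrage the full-cycle product must be 1, so the missing rate is 1 / 0.554996 ≈ 1.801815.

1.8018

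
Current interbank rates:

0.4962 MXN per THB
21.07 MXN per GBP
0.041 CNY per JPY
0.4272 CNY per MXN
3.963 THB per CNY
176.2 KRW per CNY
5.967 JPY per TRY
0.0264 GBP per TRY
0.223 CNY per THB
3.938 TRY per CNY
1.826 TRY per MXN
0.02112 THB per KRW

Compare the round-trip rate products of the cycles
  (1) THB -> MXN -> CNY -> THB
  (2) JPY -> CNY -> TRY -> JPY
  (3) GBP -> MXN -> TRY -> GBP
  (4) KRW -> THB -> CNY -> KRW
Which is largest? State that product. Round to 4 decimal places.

(1) 0.4962 × 0.4272 × 3.963 = 0.84006
(2) 0.041 × 3.938 × 5.967 = 0.96342
(3) 21.07 × 1.826 × 0.0264 = 1.01571
(4) 0.02112 × 0.223 × 176.2 = 0.82986
Highest is cycle (3) at 1.0157 (>1, arbitrage).

1.0157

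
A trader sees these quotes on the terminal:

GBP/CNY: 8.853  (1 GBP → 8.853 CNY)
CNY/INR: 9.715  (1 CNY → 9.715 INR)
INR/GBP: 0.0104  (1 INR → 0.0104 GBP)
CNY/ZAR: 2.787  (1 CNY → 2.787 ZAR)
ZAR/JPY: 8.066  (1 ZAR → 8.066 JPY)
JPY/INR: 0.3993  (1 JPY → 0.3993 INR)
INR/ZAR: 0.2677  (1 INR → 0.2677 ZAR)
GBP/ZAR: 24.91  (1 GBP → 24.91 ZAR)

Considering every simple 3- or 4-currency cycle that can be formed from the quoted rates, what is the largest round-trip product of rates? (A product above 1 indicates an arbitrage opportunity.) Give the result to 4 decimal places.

0.8945

INR→GBP→CNY→INR: 0.0104 × 8.853 × 9.715 = 0.89447
JPY→INR→ZAR→JPY: 0.3993 × 0.2677 × 8.066 = 0.86220
JPY→INR→GBP→ZAR→JPY: 0.3993 × 0.0104 × 24.91 × 8.066 = 0.83438
Maximum is INR→GBP→CNY→INR at 0.8945; no arbitrage — every cycle loses value.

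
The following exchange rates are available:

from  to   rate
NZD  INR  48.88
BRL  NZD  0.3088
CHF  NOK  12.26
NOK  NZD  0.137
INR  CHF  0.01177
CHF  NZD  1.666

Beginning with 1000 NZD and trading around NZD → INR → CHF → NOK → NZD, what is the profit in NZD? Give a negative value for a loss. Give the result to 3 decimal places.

1000 NZD × 48.88 = 48880 INR
48880 INR × 0.01177 = 575.3176 CHF
575.3176 CHF × 12.26 = 7053.393776 NOK
7053.393776 NOK × 0.137 = 966.314947312 NZD
Net change: 966.314947312 − 1000 = -33.685052688 NZD

-33.685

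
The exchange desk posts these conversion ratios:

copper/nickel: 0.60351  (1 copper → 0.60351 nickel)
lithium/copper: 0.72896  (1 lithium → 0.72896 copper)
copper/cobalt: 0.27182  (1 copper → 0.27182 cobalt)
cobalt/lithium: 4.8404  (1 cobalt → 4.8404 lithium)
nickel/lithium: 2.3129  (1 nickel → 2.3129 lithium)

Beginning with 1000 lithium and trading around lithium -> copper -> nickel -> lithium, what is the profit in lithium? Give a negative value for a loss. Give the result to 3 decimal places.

17.525

1000 lithium × 0.72896 = 728.96 copper
728.96 copper × 0.60351 = 439.9346496 nickel
439.9346496 nickel × 2.3129 = 1017.52485105984 lithium
Net change: 1017.52485105984 − 1000 = 17.52485105984 lithium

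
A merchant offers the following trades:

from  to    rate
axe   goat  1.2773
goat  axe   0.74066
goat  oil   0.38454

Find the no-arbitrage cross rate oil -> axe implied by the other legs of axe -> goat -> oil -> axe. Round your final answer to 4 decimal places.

Known legs of the cycle: 1.2773 × 0.38454 = 0.491172942
For no arbitrage the full-cycle product must be 1, so the missing rate is 1 / 0.491172942 ≈ 2.035943.

2.0359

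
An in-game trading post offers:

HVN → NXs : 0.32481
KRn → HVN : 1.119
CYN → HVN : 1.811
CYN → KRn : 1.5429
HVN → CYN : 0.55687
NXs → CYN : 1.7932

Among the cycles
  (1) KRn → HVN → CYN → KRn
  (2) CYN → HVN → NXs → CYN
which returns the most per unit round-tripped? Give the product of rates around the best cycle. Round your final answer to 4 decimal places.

1.0548

(1) 1.119 × 0.55687 × 1.5429 = 0.96144
(2) 1.811 × 0.32481 × 1.7932 = 1.05482
Highest is cycle (2) at 1.0548 (>1, arbitrage).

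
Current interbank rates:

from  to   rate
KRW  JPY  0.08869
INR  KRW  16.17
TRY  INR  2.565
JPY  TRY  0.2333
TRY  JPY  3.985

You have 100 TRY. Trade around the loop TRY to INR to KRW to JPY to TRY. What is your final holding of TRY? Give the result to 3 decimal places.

85.820

100 TRY × 2.565 = 256.5 INR
256.5 INR × 16.17 = 4147.605 KRW
4147.605 KRW × 0.08869 = 367.85108745 JPY
367.85108745 JPY × 0.2333 = 85.819658702085 TRY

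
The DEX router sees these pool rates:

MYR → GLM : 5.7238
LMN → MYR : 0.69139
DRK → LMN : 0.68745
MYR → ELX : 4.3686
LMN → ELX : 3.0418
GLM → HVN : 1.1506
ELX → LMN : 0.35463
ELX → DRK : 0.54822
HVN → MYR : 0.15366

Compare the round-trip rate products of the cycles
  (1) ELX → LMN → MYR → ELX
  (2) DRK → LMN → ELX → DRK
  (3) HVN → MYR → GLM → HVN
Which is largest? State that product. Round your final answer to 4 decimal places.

1.1464

(1) 0.35463 × 0.69139 × 4.3686 = 1.07113
(2) 0.68745 × 3.0418 × 0.54822 = 1.14637
(3) 0.15366 × 5.7238 × 1.1506 = 1.01197
Highest is cycle (2) at 1.1464 (>1, arbitrage).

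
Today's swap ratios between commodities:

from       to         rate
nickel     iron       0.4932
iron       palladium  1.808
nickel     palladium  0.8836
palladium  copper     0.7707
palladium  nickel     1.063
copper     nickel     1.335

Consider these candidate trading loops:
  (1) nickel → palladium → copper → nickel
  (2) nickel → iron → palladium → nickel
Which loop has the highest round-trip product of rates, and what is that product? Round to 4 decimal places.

(1) 0.8836 × 0.7707 × 1.335 = 0.90912
(2) 0.4932 × 1.808 × 1.063 = 0.94788
Highest is cycle (2) at 0.9479 (≤1, no arbitrage).

0.9479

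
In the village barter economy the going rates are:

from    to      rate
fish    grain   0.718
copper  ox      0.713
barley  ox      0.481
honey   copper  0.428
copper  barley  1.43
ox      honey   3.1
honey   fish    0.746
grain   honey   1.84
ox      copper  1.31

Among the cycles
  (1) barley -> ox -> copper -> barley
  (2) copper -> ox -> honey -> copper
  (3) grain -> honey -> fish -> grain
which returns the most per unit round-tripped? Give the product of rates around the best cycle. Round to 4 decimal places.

0.9856

(1) 0.481 × 1.31 × 1.43 = 0.90106
(2) 0.713 × 3.1 × 0.428 = 0.94601
(3) 1.84 × 0.746 × 0.718 = 0.98556
Highest is cycle (3) at 0.9856 (≤1, no arbitrage).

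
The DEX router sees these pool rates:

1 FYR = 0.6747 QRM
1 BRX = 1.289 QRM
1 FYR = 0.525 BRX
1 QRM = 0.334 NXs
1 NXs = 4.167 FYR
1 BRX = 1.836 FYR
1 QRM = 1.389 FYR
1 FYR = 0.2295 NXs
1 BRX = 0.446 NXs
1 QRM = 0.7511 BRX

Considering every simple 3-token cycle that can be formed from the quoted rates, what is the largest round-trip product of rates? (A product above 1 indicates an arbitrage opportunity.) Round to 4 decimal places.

NXs→FYR→BRX→NXs: 4.167 × 0.525 × 0.446 = 0.97570
FYR→BRX→QRM→FYR: 0.525 × 1.289 × 1.389 = 0.93997
NXs→FYR→QRM→NXs: 4.167 × 0.6747 × 0.334 = 0.93903
FYR→QRM→BRX→FYR: 0.6747 × 0.7511 × 1.836 = 0.93042
Maximum is NXs→FYR→BRX→NXs at 0.9757; no arbitrage — every cycle loses value.

0.9757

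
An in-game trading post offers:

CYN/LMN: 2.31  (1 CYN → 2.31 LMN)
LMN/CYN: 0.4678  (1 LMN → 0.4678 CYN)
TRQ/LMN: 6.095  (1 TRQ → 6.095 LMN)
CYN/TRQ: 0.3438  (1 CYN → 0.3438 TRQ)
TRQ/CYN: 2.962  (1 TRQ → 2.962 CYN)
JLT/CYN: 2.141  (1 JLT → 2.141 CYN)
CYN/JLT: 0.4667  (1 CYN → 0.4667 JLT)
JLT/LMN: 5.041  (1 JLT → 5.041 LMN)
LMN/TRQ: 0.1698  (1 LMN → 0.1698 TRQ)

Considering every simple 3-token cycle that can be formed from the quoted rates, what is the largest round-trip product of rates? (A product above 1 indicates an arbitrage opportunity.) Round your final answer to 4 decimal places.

LMN→TRQ→CYN→LMN: 0.1698 × 2.962 × 2.31 = 1.16181
LMN→CYN→JLT→LMN: 0.4678 × 0.4667 × 5.041 = 1.10056
LMN→CYN→TRQ→LMN: 0.4678 × 0.3438 × 6.095 = 0.98026
Maximum is LMN→TRQ→CYN→LMN at 1.1618; arbitrage exists.

1.1618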